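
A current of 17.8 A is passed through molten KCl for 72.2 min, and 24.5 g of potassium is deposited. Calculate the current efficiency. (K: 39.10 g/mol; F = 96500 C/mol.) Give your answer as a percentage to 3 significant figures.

78.4%

Q = 17.8 × 4332 = 77110 C
n(e⁻) = 77110 / 96500 = 0.7991 mol
K⁺ + e⁻ → K, so theoretical n(K) = 0.7991 mol → 31.24 g
Efficiency = 24.5 / 31.24 = 0.7843 = 78.4%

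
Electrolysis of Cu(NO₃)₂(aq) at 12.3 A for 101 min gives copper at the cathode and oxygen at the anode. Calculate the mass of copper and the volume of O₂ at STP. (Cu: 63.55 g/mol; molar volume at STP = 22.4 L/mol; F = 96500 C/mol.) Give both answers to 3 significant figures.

24.5 g Cu; 4.33 L O₂

Q = 12.3 × 6060 = 74540 C; n(e⁻) = 74540 / 96500 = 0.7724 mol
Cathode: Cu²⁺ + 2e⁻ → Cu → n(Cu) = 0.7724/2 = 0.3862 mol → 24.5 g
Anode: 2H₂O → O₂ + 4H⁺ + 4e⁻ → n(O₂) = 0.7724/4 = 0.1931 mol → 4.33 L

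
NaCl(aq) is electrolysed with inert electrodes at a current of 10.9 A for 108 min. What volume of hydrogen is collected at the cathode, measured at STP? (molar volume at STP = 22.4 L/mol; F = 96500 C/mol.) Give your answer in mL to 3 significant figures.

8200 mL

Charge passed = 10.9 × 6480 = 70630 C
n(e⁻) = Q/F = 70630/96500 = 0.7319 mol
2H⁺ + 2e⁻ → H₂, so n(H₂) = 0.7319 / 2 = 0.3660 mol
V = 0.3660 × 22.4 = 8.198 L
= 8200 mL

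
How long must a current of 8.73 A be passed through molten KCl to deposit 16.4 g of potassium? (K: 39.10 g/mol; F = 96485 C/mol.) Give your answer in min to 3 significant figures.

77.3 min

n(K) = 16.4 / 39.10 = 0.4194 mol
K⁺ + e⁻ → K, so n(e⁻) = 0.4194 mol
Q = 0.4194 × 96485 = 40470 C
t = Q / I = 40470 / 8.73 = 4636 s = 77.3 min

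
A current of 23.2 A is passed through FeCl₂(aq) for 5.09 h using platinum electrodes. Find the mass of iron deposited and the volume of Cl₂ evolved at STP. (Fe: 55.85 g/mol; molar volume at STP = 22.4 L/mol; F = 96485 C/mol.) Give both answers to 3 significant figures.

123 g Fe; 49.3 L Cl₂

Q = 23.2 × 18324 = 4.251×10^5 C; n(e⁻) = 4.251×10^5 / 96485 = 4.406 mol
Cathode: Fe²⁺ + 2e⁻ → Fe → n(Fe) = 4.406/2 = 2.203 mol → 123 g
Anode: 2Cl⁻ → Cl₂ + 2e⁻ → n(Cl₂) = 4.406/2 = 2.203 mol → 49.3 L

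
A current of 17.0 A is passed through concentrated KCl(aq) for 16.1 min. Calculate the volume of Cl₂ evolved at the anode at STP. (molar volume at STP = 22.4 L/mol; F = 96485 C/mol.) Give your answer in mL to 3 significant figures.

1910 mL

Q = It = 17.0 × 966 = 16420 C
Moles of electrons = 16420 / 96485 = 0.1702 mol
2Cl⁻ → Cl₂ + 2e⁻, so n(Cl₂) = 0.1702 / 2 = 0.08510 mol
V = 0.08510 × 22.4 = 1.906 L
= 1910 mL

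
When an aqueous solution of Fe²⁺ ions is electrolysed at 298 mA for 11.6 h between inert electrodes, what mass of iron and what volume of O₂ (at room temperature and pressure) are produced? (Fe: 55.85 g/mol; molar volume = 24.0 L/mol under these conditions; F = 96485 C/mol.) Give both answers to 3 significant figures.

3.60 g Fe; 0.774 L O₂

Q = 0.298 × 41760 = 12440 C; n(e⁻) = 12440 / 96485 = 0.1289 mol
Cathode: Fe²⁺ + 2e⁻ → Fe → n(Fe) = 0.1289/2 = 0.06445 mol → 3.60 g
Anode: 2H₂O → O₂ + 4H⁺ + 4e⁻ → n(O₂) = 0.1289/4 = 0.03223 mol → 0.774 L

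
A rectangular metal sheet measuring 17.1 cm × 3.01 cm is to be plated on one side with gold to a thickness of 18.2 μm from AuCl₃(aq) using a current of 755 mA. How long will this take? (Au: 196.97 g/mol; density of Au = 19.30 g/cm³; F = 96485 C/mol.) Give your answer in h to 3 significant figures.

0.978 h

Plated area = 17.1 × 3.01 = 51.47 cm²
Volume = 51.47 × 18.2×10⁻⁴ cm = 0.09368 cm³
m(Au) = 0.09368 × 19.30 = 1.808 g
n(Au) = 1.808 / 196.97 = 0.009179 mol; n(e⁻) = 3 × 0.009179 = 0.02754 mol
Q = 0.02754 × 96485 = 2657 C
t = 2657 / 0.755 = 3519 s = 0.978 h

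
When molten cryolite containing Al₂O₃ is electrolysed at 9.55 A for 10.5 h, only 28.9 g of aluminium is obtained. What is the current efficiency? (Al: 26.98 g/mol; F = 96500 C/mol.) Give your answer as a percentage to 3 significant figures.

85.9%

Q = 9.55 × 37800 = 3.610×10^5 C
n(e⁻) = 3.610×10^5 / 96500 = 3.741 mol
Al³⁺ + 3e⁻ → Al, so theoretical n(Al) = 1.247 mol → 33.64 g
Efficiency = 28.9 / 33.64 = 0.8591 = 85.9%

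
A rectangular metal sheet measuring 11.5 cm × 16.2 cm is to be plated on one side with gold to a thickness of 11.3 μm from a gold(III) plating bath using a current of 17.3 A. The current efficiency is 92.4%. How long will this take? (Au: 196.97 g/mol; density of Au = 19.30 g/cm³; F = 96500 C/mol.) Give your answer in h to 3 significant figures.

Plated area = 11.5 × 16.2 = 186.3 cm²
Volume = 186.3 × 11.3×10⁻⁴ cm = 0.2105 cm³
m(Au) = 0.2105 × 19.30 = 4.063 g
n(Au) = 4.063 / 196.97 = 0.02063 mol; n(e⁻) = 3 × 0.02063 = 0.06189 mol
Q = 0.06189 × 96500 / 0.924 = 6464 C
t = 6464 / 17.3 = 373.6 s = 0.104 h

0.104 h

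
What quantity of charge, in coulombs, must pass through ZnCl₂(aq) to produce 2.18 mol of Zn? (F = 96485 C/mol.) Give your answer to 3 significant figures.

4.21×10^5 C

Zn²⁺ + 2e⁻ → Zn, so n(e⁻) = 2 × 2.18 = 4.360 mol
Q = 4.360 × 96485 = 4.207×10^5 C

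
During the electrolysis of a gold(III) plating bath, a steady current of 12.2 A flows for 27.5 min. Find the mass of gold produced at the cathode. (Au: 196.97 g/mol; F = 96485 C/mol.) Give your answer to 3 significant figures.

13.7 g

Q = 12.2 A × 1650 s = 20130 C
Moles of electrons = 20130 / 96485 = 0.2086 mol
Au³⁺ + 3e⁻ → Au, so n(Au) = 0.2086 / 3 = 0.06953 mol
m = 0.06953 × 196.97 = 13.7 g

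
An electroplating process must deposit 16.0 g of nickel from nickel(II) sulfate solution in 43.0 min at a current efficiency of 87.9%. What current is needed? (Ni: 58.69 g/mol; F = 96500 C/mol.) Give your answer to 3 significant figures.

23.2 A

n(Ni) = 16.0 / 58.69 = 0.2726 mol
Ni²⁺ + 2e⁻ → Ni, so n(e⁻) = 2 × 0.2726 = 0.5452 mol
Q = 0.5452 × 96500 / 0.879 = 59850 C
I = Q / t = 59850 / 2580 s = 23.2 A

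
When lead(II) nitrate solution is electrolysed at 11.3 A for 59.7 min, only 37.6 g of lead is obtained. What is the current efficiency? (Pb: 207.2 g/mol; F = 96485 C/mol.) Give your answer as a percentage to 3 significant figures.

86.5%

Q = 11.3 × 3582 = 40480 C
n(e⁻) = 40480 / 96485 = 0.4195 mol
Pb²⁺ + 2e⁻ → Pb, so theoretical n(Pb) = 0.2098 mol → 43.47 g
Efficiency = 37.6 / 43.47 = 0.8650 = 86.5%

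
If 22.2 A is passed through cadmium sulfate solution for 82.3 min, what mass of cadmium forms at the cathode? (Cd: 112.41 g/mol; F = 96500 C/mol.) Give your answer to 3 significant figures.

Q = 22.2 A × 4938 s = 1.096×10^5 C
n(e⁻) = 1.096×10^5 / 96500 = 1.136 mol
Cd²⁺ + 2e⁻ → Cd, so n(Cd) = 1.136 / 2 = 0.5680 mol
m = 0.5680 × 112.41 = 63.8 g

63.8 g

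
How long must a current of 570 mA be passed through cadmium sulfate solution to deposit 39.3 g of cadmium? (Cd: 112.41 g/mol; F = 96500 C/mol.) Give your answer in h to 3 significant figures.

32.9 h

n(Cd) = 39.3 / 112.41 = 0.3496 mol
Cd²⁺ + 2e⁻ → Cd, so n(e⁻) = 2 × 0.3496 = 0.6992 mol
Q = 0.6992 × 96500 = 67470 C
t = Q / I = 67470 / 0.570 = 1.184×10^5 s = 32.9 h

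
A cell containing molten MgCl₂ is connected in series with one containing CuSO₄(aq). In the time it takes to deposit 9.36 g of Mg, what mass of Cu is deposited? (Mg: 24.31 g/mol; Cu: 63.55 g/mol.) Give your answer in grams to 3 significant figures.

24.5 g

n(Mg) = 9.36 / 24.31 = 0.3850 mol
Mg²⁺ + 2e⁻ → Mg, so n(e⁻) = 2 × 0.3850 = 0.7700 mol
Same current for the same time ⇒ same n(e⁻) = 0.7700 mol in both cells.
Cu²⁺ + 2e⁻ → Cu, so n(Cu) = 0.7700 / 2 = 0.3850 mol
m(Cu) = 0.3850 × 63.55 = 24.5 g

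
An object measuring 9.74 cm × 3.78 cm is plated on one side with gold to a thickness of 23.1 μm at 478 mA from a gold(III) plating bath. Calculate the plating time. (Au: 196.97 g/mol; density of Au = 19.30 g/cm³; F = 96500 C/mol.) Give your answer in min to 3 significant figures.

84.1 min

Plated area = 9.74 × 3.78 = 36.82 cm²
Volume = 36.82 × 23.1×10⁻⁴ cm = 0.08505 cm³
m(Au) = 0.08505 × 19.30 = 1.641 g
n(Au) = 1.641 / 196.97 = 0.008331 mol; n(e⁻) = 3 × 0.008331 = 0.02499 mol
Q = 0.02499 × 96500 = 2412 C
t = 2412 / 0.478 = 5046 s = 84.1 min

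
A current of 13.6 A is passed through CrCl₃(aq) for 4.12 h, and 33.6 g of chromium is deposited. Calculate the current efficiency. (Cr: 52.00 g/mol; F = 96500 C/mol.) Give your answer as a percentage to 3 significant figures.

92.7%

Q = 13.6 × 14832 = 2.017×10^5 C
n(e⁻) = 2.017×10^5 / 96500 = 2.090 mol
Cr³⁺ + 3e⁻ → Cr, so theoretical n(Cr) = 0.6967 mol → 36.23 g
Efficiency = 33.6 / 36.23 = 0.9274 = 92.7%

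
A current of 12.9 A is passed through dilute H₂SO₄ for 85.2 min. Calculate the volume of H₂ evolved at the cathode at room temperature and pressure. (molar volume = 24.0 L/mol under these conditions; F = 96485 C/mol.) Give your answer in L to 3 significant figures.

Q = 12.9 A × 5112 s = 65940 C
Moles of electrons = 65940 / 96485 = 0.6834 mol
2H⁺ + 2e⁻ → H₂, so n(H₂) = 0.6834 / 2 = 0.3417 mol
V = 0.3417 × 24.0 = 8.201 L

8.20 L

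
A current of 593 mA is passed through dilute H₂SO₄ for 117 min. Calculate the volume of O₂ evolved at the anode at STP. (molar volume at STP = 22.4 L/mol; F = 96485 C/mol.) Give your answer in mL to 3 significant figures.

242 mL

Charge passed = 0.593 × 7020 = 4163 C
n(e⁻) = 4163 / 96485 = 0.04315 mol
2H₂O → O₂ + 4H⁺ + 4e⁻, so n(O₂) = 0.04315 / 4 = 0.01079 mol
V = 0.01079 × 22.4 = 0.2417 L
= 242 mL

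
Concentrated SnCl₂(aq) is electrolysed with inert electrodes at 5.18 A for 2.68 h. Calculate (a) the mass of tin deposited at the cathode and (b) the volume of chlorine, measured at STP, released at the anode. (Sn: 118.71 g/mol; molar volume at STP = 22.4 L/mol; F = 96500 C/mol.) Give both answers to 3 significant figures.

Q = 5.18 × 9648 = 49980 C; n(e⁻) = 49980 / 96500 = 0.5179 mol
Cathode: Sn²⁺ + 2e⁻ → Sn → n(Sn) = 0.5179/2 = 0.2590 mol → 30.7 g
Anode: 2Cl⁻ → Cl₂ + 2e⁻ → n(Cl₂) = 0.5179/2 = 0.2590 mol → 5.80 L

30.7 g Sn; 5.80 L Cl₂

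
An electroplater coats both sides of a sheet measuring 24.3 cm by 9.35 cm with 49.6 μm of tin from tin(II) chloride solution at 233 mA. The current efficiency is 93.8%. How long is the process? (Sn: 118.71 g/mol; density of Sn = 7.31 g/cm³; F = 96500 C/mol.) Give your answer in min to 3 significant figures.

Plated area = 2 × 24.3 × 9.35 = 454.4 cm²
Volume = 454.4 × 49.6×10⁻⁴ cm = 2.254 cm³
m(Sn) = 2.254 × 7.31 = 16.48 g
n(Sn) = 16.48 / 118.71 = 0.1388 mol; n(e⁻) = 2 × 0.1388 = 0.2776 mol
Q = 0.2776 × 96500 / 0.938 = 28560 C
t = 28560 / 0.233 = 1.226×10^5 s = 2040 min

2040 min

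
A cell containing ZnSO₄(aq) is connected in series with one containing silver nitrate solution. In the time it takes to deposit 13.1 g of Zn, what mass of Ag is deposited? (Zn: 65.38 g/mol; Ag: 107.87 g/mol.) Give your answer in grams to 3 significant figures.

n(Zn) = 13.1 / 65.38 = 0.2004 mol
Zn²⁺ + 2e⁻ → Zn, so n(e⁻) = 2 × 0.2004 = 0.4008 mol
Since the cells are in series, n(e⁻) in the Ag cell is also 0.4008 mol.
Ag⁺ + e⁻ → Ag, so n(Ag) = 0.4008 mol
m(Ag) = 0.4008 × 107.87 = 43.2 g

43.2 g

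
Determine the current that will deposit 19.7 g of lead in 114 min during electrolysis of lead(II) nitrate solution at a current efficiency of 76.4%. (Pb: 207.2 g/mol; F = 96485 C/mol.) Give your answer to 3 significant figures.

n(Pb) = 19.7 / 207.2 = 0.09508 mol
Pb²⁺ + 2e⁻ → Pb, so n(e⁻) = 2 × 0.09508 = 0.1902 mol
Q = 0.1902 × 96485 / 0.764 = 24020 C
I = Q / t = 24020 / 6840 s = 3.51 A

3.51 A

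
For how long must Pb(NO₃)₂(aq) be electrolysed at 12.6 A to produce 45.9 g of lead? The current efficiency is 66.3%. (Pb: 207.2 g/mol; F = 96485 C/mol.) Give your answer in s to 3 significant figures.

n(Pb) = 45.9 / 207.2 = 0.2215 mol
Pb²⁺ + 2e⁻ → Pb, so n(e⁻) = 2 × 0.2215 = 0.4430 mol
Q = 0.4430 × 96485 / 0.663 = 64470 C
t = Q / I = 64470 / 12.6 = 5117 s

5120 s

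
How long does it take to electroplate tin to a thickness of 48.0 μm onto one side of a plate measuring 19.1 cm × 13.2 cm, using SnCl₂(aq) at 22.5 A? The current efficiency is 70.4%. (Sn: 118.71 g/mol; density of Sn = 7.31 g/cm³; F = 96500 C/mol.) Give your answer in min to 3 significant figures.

15.1 min

Plated area = 19.1 × 13.2 = 252.1 cm²
Volume = 252.1 × 48.0×10⁻⁴ cm = 1.210 cm³
m(Sn) = 1.210 × 7.31 = 8.845 g
n(Sn) = 8.845 / 118.71 = 0.07451 mol; n(e⁻) = 2 × 0.07451 = 0.1490 mol
Q = 0.1490 × 96500 / 0.704 = 20420 C
t = 20420 / 22.5 = 907.6 s = 15.1 min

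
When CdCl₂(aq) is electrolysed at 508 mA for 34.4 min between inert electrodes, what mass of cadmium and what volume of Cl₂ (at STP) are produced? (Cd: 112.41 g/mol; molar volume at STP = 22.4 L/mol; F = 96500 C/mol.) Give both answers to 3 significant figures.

Q = 0.508 × 2064 = 1049 C; n(e⁻) = 1049 / 96500 = 0.01087 mol
Cathode: Cd²⁺ + 2e⁻ → Cd → n(Cd) = 0.01087/2 = 0.005435 mol → 0.611 g
Anode: 2Cl⁻ → Cl₂ + 2e⁻ → n(Cl₂) = 0.01087/2 = 0.005435 mol → 0.122 L

0.611 g Cd; 0.122 L Cl₂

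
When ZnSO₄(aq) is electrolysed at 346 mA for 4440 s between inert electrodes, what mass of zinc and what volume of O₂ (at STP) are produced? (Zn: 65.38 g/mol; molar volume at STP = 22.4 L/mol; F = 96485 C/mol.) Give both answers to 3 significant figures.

Q = 0.346 × 4440 = 1536 C; n(e⁻) = 1536 / 96485 = 0.01592 mol
Cathode: Zn²⁺ + 2e⁻ → Zn → n(Zn) = 0.01592/2 = 0.007960 mol → 0.520 g
Anode: 2H₂O → O₂ + 4H⁺ + 4e⁻ → n(O₂) = 0.01592/4 = 0.003980 mol → 0.0892 L

0.520 g Zn; 0.0892 L O₂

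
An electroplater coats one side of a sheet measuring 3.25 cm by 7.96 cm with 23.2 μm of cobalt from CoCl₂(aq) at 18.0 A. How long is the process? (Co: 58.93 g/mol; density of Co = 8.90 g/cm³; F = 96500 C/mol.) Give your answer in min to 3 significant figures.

Plated area = 3.25 × 7.96 = 25.87 cm²
Volume = 25.87 × 23.2×10⁻⁴ cm = 0.06002 cm³
m(Co) = 0.06002 × 8.90 = 0.5342 g
n(Co) = 0.5342 / 58.93 = 0.009065 mol; n(e⁻) = 2 × 0.009065 = 0.01813 mol
Q = 0.01813 × 96500 = 1750 C
t = 1750 / 18.0 = 97.22 s = 1.62 min

1.62 min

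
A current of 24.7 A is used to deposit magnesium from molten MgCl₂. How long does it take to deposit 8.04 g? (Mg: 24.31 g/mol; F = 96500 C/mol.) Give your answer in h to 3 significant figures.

0.718 h

n(Mg) = 8.04 / 24.31 = 0.3307 mol
Mg²⁺ + 2e⁻ → Mg, so n(e⁻) = 2 × 0.3307 = 0.6614 mol
Q = 0.6614 × 96500 = 63830 C
t = Q / I = 63830 / 24.7 = 2584 s = 0.718 h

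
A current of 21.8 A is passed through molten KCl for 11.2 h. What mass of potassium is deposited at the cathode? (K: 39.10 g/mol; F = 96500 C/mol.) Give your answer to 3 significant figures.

Q = It = 21.8 × 40320 = 8.790×10^5 C
n(e⁻) = 8.790×10^5 / 96500 = 9.109 mol
K⁺ + e⁻ → K, so n(K) = 9.109 mol
m = 9.109 × 39.10 = 356 g

356 g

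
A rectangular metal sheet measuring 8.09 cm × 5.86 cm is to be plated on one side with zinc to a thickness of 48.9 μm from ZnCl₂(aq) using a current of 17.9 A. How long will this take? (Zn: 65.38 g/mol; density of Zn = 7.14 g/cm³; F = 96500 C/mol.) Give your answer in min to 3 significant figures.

4.55 min

Plated area = 8.09 × 5.86 = 47.41 cm²
Volume = 47.41 × 48.9×10⁻⁴ cm = 0.2318 cm³
m(Zn) = 0.2318 × 7.14 = 1.655 g
n(Zn) = 1.655 / 65.38 = 0.02531 mol; n(e⁻) = 2 × 0.02531 = 0.05062 mol
Q = 0.05062 × 96500 = 4885 C
t = 4885 / 17.9 = 272.9 s = 4.55 min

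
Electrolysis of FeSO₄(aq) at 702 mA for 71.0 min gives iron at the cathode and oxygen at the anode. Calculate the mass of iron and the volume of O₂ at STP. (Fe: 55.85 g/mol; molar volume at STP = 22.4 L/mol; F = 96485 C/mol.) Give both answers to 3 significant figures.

Q = 0.702 × 4260 = 2991 C; n(e⁻) = 2991 / 96485 = 0.03100 mol
Cathode: Fe²⁺ + 2e⁻ → Fe → n(Fe) = 0.03100/2 = 0.01550 mol → 0.866 g
Anode: 2H₂O → O₂ + 4H⁺ + 4e⁻ → n(O₂) = 0.03100/4 = 0.007750 mol → 0.174 L

0.866 g Fe; 0.174 L O₂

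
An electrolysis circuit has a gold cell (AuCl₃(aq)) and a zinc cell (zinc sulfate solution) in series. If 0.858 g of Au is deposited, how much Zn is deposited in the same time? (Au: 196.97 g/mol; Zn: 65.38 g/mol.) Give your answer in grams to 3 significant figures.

0.427 g

n(Au) = 0.858 / 196.97 = 0.004356 mol
Au³⁺ + 3e⁻ → Au, so n(e⁻) = 3 × 0.004356 = 0.01307 mol
In series, the same 0.01307 mol of electrons flows through the second cell.
Zn²⁺ + 2e⁻ → Zn, so n(Zn) = 0.01307 / 2 = 0.006535 mol
m(Zn) = 0.006535 × 65.38 = 0.427 g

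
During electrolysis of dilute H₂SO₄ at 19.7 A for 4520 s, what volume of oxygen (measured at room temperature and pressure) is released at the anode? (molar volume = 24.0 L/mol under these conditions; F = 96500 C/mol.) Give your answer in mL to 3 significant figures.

Q = It = 19.7 × 4520 = 89040 C
n(e⁻) = 89040 / 96500 = 0.9227 mol
2H₂O → O₂ + 4H⁺ + 4e⁻, so n(O₂) = 0.9227 / 4 = 0.2307 mol
V = 0.2307 × 24.0 = 5.537 L
= 5540 mL

5540 mL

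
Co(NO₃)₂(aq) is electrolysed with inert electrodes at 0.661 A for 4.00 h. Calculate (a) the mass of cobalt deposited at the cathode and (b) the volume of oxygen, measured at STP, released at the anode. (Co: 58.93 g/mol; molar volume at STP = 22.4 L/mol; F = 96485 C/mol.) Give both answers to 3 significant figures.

Q = 0.661 × 14400 = 9518 C; n(e⁻) = 9518 / 96485 = 0.09865 mol
Cathode: Co²⁺ + 2e⁻ → Co → n(Co) = 0.09865/2 = 0.04933 mol → 2.91 g
Anode: 2H₂O → O₂ + 4H⁺ + 4e⁻ → n(O₂) = 0.09865/4 = 0.02466 mol → 0.552 L

2.91 g Co; 0.552 L O₂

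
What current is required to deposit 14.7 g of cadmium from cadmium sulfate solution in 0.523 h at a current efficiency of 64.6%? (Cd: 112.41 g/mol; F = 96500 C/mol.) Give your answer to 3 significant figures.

n(Cd) = 14.7 / 112.41 = 0.1308 mol
Cd²⁺ + 2e⁻ → Cd, so n(e⁻) = 2 × 0.1308 = 0.2616 mol
Q = 0.2616 × 96500 / 0.646 = 39080 C
I = Q / t = 39080 / 1882.8 s = 20.8 A

20.8 A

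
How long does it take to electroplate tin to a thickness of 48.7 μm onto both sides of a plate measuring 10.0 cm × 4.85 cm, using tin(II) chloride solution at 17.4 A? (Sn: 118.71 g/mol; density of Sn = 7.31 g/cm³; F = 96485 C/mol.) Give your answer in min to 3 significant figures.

5.38 min

Plated area = 2 × 10.0 × 4.85 = 97.00 cm²
Volume = 97.00 × 48.7×10⁻⁴ cm = 0.4724 cm³
m(Sn) = 0.4724 × 7.31 = 3.453 g
n(Sn) = 3.453 / 118.71 = 0.02909 mol; n(e⁻) = 2 × 0.02909 = 0.05818 mol
Q = 0.05818 × 96485 = 5613 C
t = 5613 / 17.4 = 322.6 s = 5.38 min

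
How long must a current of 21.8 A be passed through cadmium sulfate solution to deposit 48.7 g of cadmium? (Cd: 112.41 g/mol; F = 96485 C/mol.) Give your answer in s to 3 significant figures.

n(Cd) = 48.7 / 112.41 = 0.4332 mol
Cd²⁺ + 2e⁻ → Cd, so n(e⁻) = 2 × 0.4332 = 0.8664 mol
Q = 0.8664 × 96485 = 83590 C
t = Q / I = 83590 / 21.8 = 3834 s

3830 s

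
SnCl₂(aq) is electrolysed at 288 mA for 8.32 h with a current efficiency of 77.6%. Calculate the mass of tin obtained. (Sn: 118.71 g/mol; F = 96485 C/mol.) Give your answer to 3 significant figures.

Q = 0.288 × 29952 = 8626 C
n(e⁻) = 8626 / 96485 = 0.08940 mol
Sn²⁺ + 2e⁻ → Sn, so theoretical m(Sn) = 0.04470 × 118.71 = 5.306 g
Actual mass = 77.6% × 5.306 = 4.12 g

4.12 g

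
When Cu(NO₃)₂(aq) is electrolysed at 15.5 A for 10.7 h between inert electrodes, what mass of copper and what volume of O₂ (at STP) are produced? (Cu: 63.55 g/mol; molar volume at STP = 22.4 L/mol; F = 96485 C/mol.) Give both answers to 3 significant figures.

Q = 15.5 × 38520 = 5.971×10^5 C; n(e⁻) = 5.971×10^5 / 96485 = 6.189 mol
Cathode: Cu²⁺ + 2e⁻ → Cu → n(Cu) = 6.189/2 = 3.095 mol → 197 g
Anode: 2H₂O → O₂ + 4H⁺ + 4e⁻ → n(O₂) = 6.189/4 = 1.547 mol → 34.7 L

197 g Cu; 34.7 L O₂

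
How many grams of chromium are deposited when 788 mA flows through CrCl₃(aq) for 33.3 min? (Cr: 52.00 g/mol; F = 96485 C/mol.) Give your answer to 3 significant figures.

Q = 0.788 A × 1998 s = 1574 C
Moles of electrons = 1574 / 96485 = 0.01631 mol
Cr³⁺ + 3e⁻ → Cr, so n(Cr) = 0.01631 / 3 = 0.005437 mol
m = 0.005437 × 52.00 = 0.283 g

0.283 g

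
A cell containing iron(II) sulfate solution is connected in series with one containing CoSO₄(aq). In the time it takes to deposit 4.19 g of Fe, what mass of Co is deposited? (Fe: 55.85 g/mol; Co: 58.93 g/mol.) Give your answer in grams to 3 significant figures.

n(Fe) = 4.19 / 55.85 = 0.07502 mol
Fe²⁺ + 2e⁻ → Fe, so n(e⁻) = 2 × 0.07502 = 0.1500 mol
Since the cells are in series, n(e⁻) in the Co cell is also 0.1500 mol.
Co²⁺ + 2e⁻ → Co, so n(Co) = 0.1500 / 2 = 0.07500 mol
m(Co) = 0.07500 × 58.93 = 4.42 g

4.42 g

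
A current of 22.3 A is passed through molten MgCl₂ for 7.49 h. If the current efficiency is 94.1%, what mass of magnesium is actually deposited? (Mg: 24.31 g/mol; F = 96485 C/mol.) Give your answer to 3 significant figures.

Q = 22.3 × 26964 = 6.013×10^5 C
n(e⁻) = 6.013×10^5 / 96485 = 6.232 mol
Mg²⁺ + 2e⁻ → Mg, so theoretical m(Mg) = 3.116 × 24.31 = 75.75 g
Actual mass = 94.1% × 75.75 = 71.3 g

71.3 g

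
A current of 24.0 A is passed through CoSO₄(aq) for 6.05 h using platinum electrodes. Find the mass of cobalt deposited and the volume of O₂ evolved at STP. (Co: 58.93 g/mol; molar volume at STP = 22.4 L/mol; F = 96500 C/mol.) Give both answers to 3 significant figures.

160 g Co; 30.3 L O₂

Q = 24.0 × 21780 = 5.227×10^5 C; n(e⁻) = 5.227×10^5 / 96500 = 5.417 mol
Cathode: Co²⁺ + 2e⁻ → Co → n(Co) = 5.417/2 = 2.709 mol → 160 g
Anode: 2H₂O → O₂ + 4H⁺ + 4e⁻ → n(O₂) = 5.417/4 = 1.354 mol → 30.3 L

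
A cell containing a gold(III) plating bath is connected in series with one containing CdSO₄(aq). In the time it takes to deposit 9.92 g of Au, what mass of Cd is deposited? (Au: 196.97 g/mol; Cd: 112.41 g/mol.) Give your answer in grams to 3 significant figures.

8.49 g

n(Au) = 9.92 / 196.97 = 0.05036 mol
Au³⁺ + 3e⁻ → Au, so n(e⁻) = 3 × 0.05036 = 0.1511 mol
In series, the same 0.1511 mol of electrons flows through the second cell.
Cd²⁺ + 2e⁻ → Cd, so n(Cd) = 0.1511 / 2 = 0.07555 mol
m(Cd) = 0.07555 × 112.41 = 8.49 g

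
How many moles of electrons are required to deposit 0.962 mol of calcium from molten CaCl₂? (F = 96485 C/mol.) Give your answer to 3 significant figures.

1.92 mol

Ca²⁺ + 2e⁻ → Ca, so n(e⁻) = 2 × 0.962 = 1.924 mol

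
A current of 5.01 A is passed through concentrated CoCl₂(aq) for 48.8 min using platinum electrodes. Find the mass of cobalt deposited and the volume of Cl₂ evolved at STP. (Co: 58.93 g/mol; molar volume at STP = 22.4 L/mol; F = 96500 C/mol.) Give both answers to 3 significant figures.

4.48 g Co; 1.70 L Cl₂

Q = 5.01 × 2928 = 14670 C; n(e⁻) = 14670 / 96500 = 0.1520 mol
Cathode: Co²⁺ + 2e⁻ → Co → n(Co) = 0.1520/2 = 0.07600 mol → 4.48 g
Anode: 2Cl⁻ → Cl₂ + 2e⁻ → n(Cl₂) = 0.1520/2 = 0.07600 mol → 1.70 L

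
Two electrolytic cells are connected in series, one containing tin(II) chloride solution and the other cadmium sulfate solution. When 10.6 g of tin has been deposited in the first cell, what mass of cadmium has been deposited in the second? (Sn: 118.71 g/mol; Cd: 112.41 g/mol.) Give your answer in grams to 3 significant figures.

n(Sn) = 10.6 / 118.71 = 0.08929 mol
Sn²⁺ + 2e⁻ → Sn, so n(e⁻) = 2 × 0.08929 = 0.1786 mol
Same current for the same time ⇒ same n(e⁻) = 0.1786 mol in both cells.
Cd²⁺ + 2e⁻ → Cd, so n(Cd) = 0.1786 / 2 = 0.08930 mol
m(Cd) = 0.08930 × 112.41 = 10.0 g

10.0 g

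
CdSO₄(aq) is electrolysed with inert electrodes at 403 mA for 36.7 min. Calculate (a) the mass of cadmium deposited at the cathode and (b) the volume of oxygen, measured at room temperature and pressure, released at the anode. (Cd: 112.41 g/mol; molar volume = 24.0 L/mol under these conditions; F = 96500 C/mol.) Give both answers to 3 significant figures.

0.517 g Cd; 0.0552 L O₂

Q = 0.403 × 2202 = 887.4 C; n(e⁻) = 887.4 / 96500 = 0.009196 mol
Cathode: Cd²⁺ + 2e⁻ → Cd → n(Cd) = 0.009196/2 = 0.004598 mol → 0.517 g
Anode: 2H₂O → O₂ + 4H⁺ + 4e⁻ → n(O₂) = 0.009196/4 = 0.002299 mol → 0.0552 L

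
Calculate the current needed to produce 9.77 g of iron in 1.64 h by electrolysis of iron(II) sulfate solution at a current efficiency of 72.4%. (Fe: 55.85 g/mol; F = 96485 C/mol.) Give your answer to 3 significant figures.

n(Fe) = 9.77 / 55.85 = 0.1749 mol
Fe²⁺ + 2e⁻ → Fe, so n(e⁻) = 2 × 0.1749 = 0.3498 mol
Q = 0.3498 × 96485 / 0.724 = 46620 C
I = Q / t = 46620 / 5904 s = 7.90 A

7.90 A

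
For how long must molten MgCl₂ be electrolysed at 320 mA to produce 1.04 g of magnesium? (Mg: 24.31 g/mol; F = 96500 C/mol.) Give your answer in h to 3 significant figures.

n(Mg) = 1.04 / 24.31 = 0.04278 mol
Mg²⁺ + 2e⁻ → Mg, so n(e⁻) = 2 × 0.04278 = 0.08556 mol
Q = 0.08556 × 96500 = 8257 C
t = Q / I = 8257 / 0.320 = 25800 s = 7.17 h

7.17 h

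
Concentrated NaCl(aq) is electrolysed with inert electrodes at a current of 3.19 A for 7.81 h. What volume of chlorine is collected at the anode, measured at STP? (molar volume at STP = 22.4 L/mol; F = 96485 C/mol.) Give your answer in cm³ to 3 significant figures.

Q = 3.19 A × 28116 s = 89690 C
Moles of electrons = 89690 / 96485 = 0.9296 mol
2Cl⁻ → Cl₂ + 2e⁻, so n(Cl₂) = 0.9296 / 2 = 0.4648 mol
V = 0.4648 × 22.4 = 10.41 L
= 10400 cm³

10400 cm³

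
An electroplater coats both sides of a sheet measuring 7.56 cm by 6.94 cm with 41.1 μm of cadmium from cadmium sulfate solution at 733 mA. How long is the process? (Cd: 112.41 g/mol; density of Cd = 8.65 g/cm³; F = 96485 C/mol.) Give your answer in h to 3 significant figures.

Plated area = 2 × 7.56 × 6.94 = 104.9 cm²
Volume = 104.9 × 41.1×10⁻⁴ cm = 0.4311 cm³
m(Cd) = 0.4311 × 8.65 = 3.729 g
n(Cd) = 3.729 / 112.41 = 0.03317 mol; n(e⁻) = 2 × 0.03317 = 0.06634 mol
Q = 0.06634 × 96485 = 6401 C
t = 6401 / 0.733 = 8733 s = 2.43 h

2.43 h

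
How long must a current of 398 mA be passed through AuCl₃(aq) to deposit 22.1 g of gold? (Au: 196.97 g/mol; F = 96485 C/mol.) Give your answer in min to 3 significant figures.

1360 min

n(Au) = 22.1 / 196.97 = 0.1122 mol
Au³⁺ + 3e⁻ → Au, so n(e⁻) = 3 × 0.1122 = 0.3366 mol
Q = 0.3366 × 96485 = 32480 C
t = Q / I = 32480 / 0.398 = 81610 s = 1360 min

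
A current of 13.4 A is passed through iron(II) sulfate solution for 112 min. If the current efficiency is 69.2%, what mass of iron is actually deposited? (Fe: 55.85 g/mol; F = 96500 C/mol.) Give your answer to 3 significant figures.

Q = 13.4 × 6720 = 90050 C
n(e⁻) = 90050 / 96500 = 0.9332 mol
Fe²⁺ + 2e⁻ → Fe, so theoretical m(Fe) = 0.4666 × 55.85 = 26.06 g
Actual mass = 69.2% × 26.06 = 18.0 g

18.0 g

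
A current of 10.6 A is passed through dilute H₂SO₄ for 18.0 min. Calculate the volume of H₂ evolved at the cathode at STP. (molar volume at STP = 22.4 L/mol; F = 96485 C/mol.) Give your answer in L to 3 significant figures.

Charge passed = 10.6 × 1080 = 11450 C
n(e⁻) = Q/F = 11450/96485 = 0.1187 mol
2H⁺ + 2e⁻ → H₂, so n(H₂) = 0.1187 / 2 = 0.05935 mol
V = 0.05935 × 22.4 = 1.329 L

1.33 L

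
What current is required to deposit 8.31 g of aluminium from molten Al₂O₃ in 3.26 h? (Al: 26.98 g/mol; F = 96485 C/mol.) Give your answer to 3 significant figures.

n(Al) = 8.31 / 26.98 = 0.3080 mol
Al³⁺ + 3e⁻ → Al, so n(e⁻) = 3 × 0.3080 = 0.9240 mol
Q = 0.9240 × 96485 = 89150 C
I = Q / t = 89150 / 11736 s = 7.60 A

7.60 A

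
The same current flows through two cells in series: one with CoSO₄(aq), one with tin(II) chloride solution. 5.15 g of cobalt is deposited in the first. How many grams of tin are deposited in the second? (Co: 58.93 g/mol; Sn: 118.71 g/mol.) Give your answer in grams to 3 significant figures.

n(Co) = 5.15 / 58.93 = 0.08739 mol
Co²⁺ + 2e⁻ → Co, so n(e⁻) = 2 × 0.08739 = 0.1748 mol
In series, the same 0.1748 mol of electrons flows through the second cell.
Sn²⁺ + 2e⁻ → Sn, so n(Sn) = 0.1748 / 2 = 0.08740 mol
m(Sn) = 0.08740 × 118.71 = 10.4 g

10.4 g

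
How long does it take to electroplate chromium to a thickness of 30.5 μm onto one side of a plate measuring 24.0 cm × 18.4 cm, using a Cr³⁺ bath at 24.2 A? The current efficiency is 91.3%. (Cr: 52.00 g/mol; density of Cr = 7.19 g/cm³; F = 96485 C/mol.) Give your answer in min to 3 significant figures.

40.7 min

Plated area = 24.0 × 18.4 = 441.6 cm²
Volume = 441.6 × 30.5×10⁻⁴ cm = 1.347 cm³
m(Cr) = 1.347 × 7.19 = 9.685 g
n(Cr) = 9.685 / 52.00 = 0.1863 mol; n(e⁻) = 3 × 0.1863 = 0.5589 mol
Q = 0.5589 × 96485 / 0.913 = 59060 C
t = 59060 / 24.2 = 2440 s = 40.7 min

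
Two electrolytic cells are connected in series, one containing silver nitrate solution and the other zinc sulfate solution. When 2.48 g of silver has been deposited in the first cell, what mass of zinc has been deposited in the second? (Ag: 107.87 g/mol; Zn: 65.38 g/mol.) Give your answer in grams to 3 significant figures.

0.752 g

n(Ag) = 2.48 / 107.87 = 0.02299 mol
Ag⁺ + e⁻ → Ag, so n(e⁻) = 0.02299 mol
In series, the same 0.02299 mol of electrons flows through the second cell.
Zn²⁺ + 2e⁻ → Zn, so n(Zn) = 0.02299 / 2 = 0.01150 mol
m(Zn) = 0.01150 × 65.38 = 0.752 g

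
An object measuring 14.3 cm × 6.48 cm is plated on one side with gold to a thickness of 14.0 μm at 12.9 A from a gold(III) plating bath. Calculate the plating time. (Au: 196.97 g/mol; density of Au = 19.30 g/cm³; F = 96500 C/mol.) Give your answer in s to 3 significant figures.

Plated area = 14.3 × 6.48 = 92.66 cm²
Volume = 92.66 × 14.0×10⁻⁴ cm = 0.1297 cm³
m(Au) = 0.1297 × 19.30 = 2.503 g
n(Au) = 2.503 / 196.97 = 0.01271 mol; n(e⁻) = 3 × 0.01271 = 0.03813 mol
Q = 0.03813 × 96500 = 3680 C
t = 3680 / 12.9 = 285.3 s

285 s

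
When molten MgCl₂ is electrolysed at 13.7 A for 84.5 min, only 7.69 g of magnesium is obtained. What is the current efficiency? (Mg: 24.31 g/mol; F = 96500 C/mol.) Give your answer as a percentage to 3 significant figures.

Q = 13.7 × 5070 = 69460 C
n(e⁻) = 69460 / 96500 = 0.7198 mol
Mg²⁺ + 2e⁻ → Mg, so theoretical n(Mg) = 0.3599 mol → 8.749 g
Efficiency = 7.69 / 8.749 = 0.8790 = 87.9%

87.9%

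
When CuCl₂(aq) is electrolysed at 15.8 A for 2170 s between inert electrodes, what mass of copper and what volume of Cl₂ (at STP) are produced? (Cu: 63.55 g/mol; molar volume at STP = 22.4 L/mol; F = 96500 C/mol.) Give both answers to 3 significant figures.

Q = 15.8 × 2170 = 34290 C; n(e⁻) = 34290 / 96500 = 0.3553 mol
Cathode: Cu²⁺ + 2e⁻ → Cu → n(Cu) = 0.3553/2 = 0.1777 mol → 11.3 g
Anode: 2Cl⁻ → Cl₂ + 2e⁻ → n(Cl₂) = 0.3553/2 = 0.1777 mol → 3.98 L

11.3 g Cu; 3.98 L Cl₂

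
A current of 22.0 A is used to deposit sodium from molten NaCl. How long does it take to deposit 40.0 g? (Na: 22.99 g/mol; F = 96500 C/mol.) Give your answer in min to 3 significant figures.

n(Na) = 40.0 / 22.99 = 1.740 mol
Na⁺ + e⁻ → Na, so n(e⁻) = 1.740 mol
Q = 1.740 × 96500 = 1.679×10^5 C
t = Q / I = 1.679×10^5 / 22.0 = 7632 s = 127 min

127 min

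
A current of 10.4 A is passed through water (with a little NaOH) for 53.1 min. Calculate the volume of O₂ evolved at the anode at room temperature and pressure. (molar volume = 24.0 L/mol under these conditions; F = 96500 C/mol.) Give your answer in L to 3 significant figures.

2.06 L

Q = It = 10.4 × 3186 = 33130 C
Moles of electrons = 33130 / 96500 = 0.3433 mol
2H₂O → O₂ + 4H⁺ + 4e⁻, so n(O₂) = 0.3433 / 4 = 0.08583 mol
V = 0.08583 × 24.0 = 2.060 L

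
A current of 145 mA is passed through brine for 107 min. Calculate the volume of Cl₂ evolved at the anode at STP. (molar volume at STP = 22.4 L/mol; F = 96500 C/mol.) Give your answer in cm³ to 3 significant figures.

Charge passed = 0.145 × 6420 = 930.9 C
Moles of electrons = 930.9 / 96500 = 0.009647 mol
2Cl⁻ → Cl₂ + 2e⁻, so n(Cl₂) = 0.009647 / 2 = 0.004824 mol
V = 0.004824 × 22.4 = 0.1081 L
= 108 cm³

108 cm³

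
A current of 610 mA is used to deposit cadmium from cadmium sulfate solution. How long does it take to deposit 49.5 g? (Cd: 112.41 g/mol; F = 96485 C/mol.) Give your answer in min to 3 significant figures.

n(Cd) = 49.5 / 112.41 = 0.4404 mol
Cd²⁺ + 2e⁻ → Cd, so n(e⁻) = 2 × 0.4404 = 0.8808 mol
Q = 0.8808 × 96485 = 84980 C
t = Q / I = 84980 / 0.610 = 1.393×10^5 s = 2320 min

2320 min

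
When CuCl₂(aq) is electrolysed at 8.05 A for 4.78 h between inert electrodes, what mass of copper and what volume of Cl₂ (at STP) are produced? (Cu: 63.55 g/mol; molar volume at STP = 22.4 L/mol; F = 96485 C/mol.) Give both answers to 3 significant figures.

45.6 g Cu; 16.1 L Cl₂

Q = 8.05 × 17208 = 1.385×10^5 C; n(e⁻) = 1.385×10^5 / 96485 = 1.435 mol
Cathode: Cu²⁺ + 2e⁻ → Cu → n(Cu) = 1.435/2 = 0.7175 mol → 45.6 g
Anode: 2Cl⁻ → Cl₂ + 2e⁻ → n(Cl₂) = 1.435/2 = 0.7175 mol → 16.1 L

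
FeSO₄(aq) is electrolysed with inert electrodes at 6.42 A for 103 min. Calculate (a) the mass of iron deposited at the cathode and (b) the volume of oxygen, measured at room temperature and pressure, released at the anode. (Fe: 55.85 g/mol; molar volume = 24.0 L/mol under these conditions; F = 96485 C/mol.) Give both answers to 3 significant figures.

11.5 g Fe; 2.47 L O₂

Q = 6.42 × 6180 = 39680 C; n(e⁻) = 39680 / 96485 = 0.4113 mol
Cathode: Fe²⁺ + 2e⁻ → Fe → n(Fe) = 0.4113/2 = 0.2057 mol → 11.5 g
Anode: 2H₂O → O₂ + 4H⁺ + 4e⁻ → n(O₂) = 0.4113/4 = 0.1028 mol → 2.47 L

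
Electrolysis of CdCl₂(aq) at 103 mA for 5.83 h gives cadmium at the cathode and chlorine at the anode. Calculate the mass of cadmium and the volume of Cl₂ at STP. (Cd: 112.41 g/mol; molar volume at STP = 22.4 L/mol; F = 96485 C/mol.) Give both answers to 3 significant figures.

1.26 g Cd; 0.251 L Cl₂

Q = 0.103 × 20988 = 2162 C; n(e⁻) = 2162 / 96485 = 0.02241 mol
Cathode: Cd²⁺ + 2e⁻ → Cd → n(Cd) = 0.02241/2 = 0.01121 mol → 1.26 g
Anode: 2Cl⁻ → Cl₂ + 2e⁻ → n(Cl₂) = 0.02241/2 = 0.01121 mol → 0.251 L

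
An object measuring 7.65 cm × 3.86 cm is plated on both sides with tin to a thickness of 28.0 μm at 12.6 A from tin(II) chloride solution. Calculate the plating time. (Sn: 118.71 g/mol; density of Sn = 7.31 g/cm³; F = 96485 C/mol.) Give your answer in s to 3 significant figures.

156 s

Plated area = 2 × 7.65 × 3.86 = 59.06 cm²
Volume = 59.06 × 28.0×10⁻⁴ cm = 0.1654 cm³
m(Sn) = 0.1654 × 7.31 = 1.209 g
n(Sn) = 1.209 / 118.71 = 0.01018 mol; n(e⁻) = 2 × 0.01018 = 0.02036 mol
Q = 0.02036 × 96485 = 1964 C
t = 1964 / 12.6 = 155.9 s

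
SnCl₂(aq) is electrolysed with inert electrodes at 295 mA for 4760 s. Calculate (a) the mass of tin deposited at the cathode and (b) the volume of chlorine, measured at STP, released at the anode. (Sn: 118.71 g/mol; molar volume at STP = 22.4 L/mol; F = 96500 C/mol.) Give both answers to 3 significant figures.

Q = 0.295 × 4760 = 1404 C; n(e⁻) = 1404 / 96500 = 0.01455 mol
Cathode: Sn²⁺ + 2e⁻ → Sn → n(Sn) = 0.01455/2 = 0.007275 mol → 0.864 g
Anode: 2Cl⁻ → Cl₂ + 2e⁻ → n(Cl₂) = 0.01455/2 = 0.007275 mol → 0.163 L

0.864 g Sn; 0.163 L Cl₂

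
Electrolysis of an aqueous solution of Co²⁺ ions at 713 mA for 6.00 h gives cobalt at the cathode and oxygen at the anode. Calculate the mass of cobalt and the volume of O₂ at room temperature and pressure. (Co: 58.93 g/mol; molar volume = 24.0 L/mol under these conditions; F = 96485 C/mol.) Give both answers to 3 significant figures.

4.70 g Co; 0.958 L O₂

Q = 0.713 × 21600 = 15400 C; n(e⁻) = 15400 / 96485 = 0.1596 mol
Cathode: Co²⁺ + 2e⁻ → Co → n(Co) = 0.1596/2 = 0.07980 mol → 4.70 g
Anode: 2H₂O → O₂ + 4H⁺ + 4e⁻ → n(O₂) = 0.1596/4 = 0.03990 mol → 0.958 L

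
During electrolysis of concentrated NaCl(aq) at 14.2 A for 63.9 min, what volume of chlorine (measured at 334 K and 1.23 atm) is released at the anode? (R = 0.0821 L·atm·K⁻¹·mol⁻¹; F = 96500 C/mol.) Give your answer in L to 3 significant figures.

Q = It = 14.2 × 3834 = 54440 C
n(e⁻) = Q/F = 54440/96500 = 0.5641 mol
2Cl⁻ → Cl₂ + 2e⁻, so n(Cl₂) = 0.5641 / 2 = 0.2821 mol
V = nRT/P = 0.2821 × 0.0821 × 334 / 1.23 = 6.289 L

6.29 L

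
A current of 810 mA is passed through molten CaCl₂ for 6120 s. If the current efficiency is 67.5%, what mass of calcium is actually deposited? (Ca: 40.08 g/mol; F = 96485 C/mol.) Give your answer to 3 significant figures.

0.695 g

Q = 0.810 × 6120 = 4957 C
n(e⁻) = 4957 / 96485 = 0.05138 mol
Ca²⁺ + 2e⁻ → Ca, so theoretical m(Ca) = 0.02569 × 40.08 = 1.030 g
Actual mass = 67.5% × 1.030 = 0.695 g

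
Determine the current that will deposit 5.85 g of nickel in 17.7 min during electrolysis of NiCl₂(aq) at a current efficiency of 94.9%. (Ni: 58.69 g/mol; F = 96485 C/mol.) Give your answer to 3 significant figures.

n(Ni) = 5.85 / 58.69 = 0.09968 mol
Ni²⁺ + 2e⁻ → Ni, so n(e⁻) = 2 × 0.09968 = 0.1994 mol
Q = 0.1994 × 96485 / 0.949 = 20270 C
I = Q / t = 20270 / 1062 s = 19.1 A

19.1 A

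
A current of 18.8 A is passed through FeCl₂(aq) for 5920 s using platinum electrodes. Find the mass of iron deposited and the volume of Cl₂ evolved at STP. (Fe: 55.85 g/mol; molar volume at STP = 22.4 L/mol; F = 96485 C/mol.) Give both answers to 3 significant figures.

Q = 18.8 × 5920 = 1.113×10^5 C; n(e⁻) = 1.113×10^5 / 96485 = 1.154 mol
Cathode: Fe²⁺ + 2e⁻ → Fe → n(Fe) = 1.154/2 = 0.5770 mol → 32.2 g
Anode: 2Cl⁻ → Cl₂ + 2e⁻ → n(Cl₂) = 1.154/2 = 0.5770 mol → 12.9 L

32.2 g Fe; 12.9 L Cl₂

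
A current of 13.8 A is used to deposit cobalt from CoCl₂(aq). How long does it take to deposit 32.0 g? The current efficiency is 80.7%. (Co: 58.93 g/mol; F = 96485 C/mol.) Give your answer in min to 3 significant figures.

n(Co) = 32.0 / 58.93 = 0.5430 mol
Co²⁺ + 2e⁻ → Co, so n(e⁻) = 2 × 0.5430 = 1.086 mol
Q = 1.086 × 96485 / 0.807 = 1.298×10^5 C
t = Q / I = 1.298×10^5 / 13.8 = 9406 s = 157 min

157 min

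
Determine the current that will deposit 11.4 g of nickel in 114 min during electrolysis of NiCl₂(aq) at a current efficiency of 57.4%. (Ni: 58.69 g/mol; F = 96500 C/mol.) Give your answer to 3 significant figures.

n(Ni) = 11.4 / 58.69 = 0.1942 mol
Ni²⁺ + 2e⁻ → Ni, so n(e⁻) = 2 × 0.1942 = 0.3884 mol
Q = 0.3884 × 96500 / 0.574 = 65300 C
I = Q / t = 65300 / 6840 s = 9.55 A

9.55 A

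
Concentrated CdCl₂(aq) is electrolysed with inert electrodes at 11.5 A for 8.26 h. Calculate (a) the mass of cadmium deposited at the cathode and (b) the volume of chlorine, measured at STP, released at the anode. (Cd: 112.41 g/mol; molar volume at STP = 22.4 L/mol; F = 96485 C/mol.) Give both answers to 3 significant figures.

199 g Cd; 39.7 L Cl₂

Q = 11.5 × 29736 = 3.420×10^5 C; n(e⁻) = 3.420×10^5 / 96485 = 3.545 mol
Cathode: Cd²⁺ + 2e⁻ → Cd → n(Cd) = 3.545/2 = 1.773 mol → 199 g
Anode: 2Cl⁻ → Cl₂ + 2e⁻ → n(Cl₂) = 3.545/2 = 1.773 mol → 39.7 L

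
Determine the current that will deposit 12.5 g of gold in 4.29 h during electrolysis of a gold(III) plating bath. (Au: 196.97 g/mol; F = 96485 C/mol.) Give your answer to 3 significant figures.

1.19 A

n(Au) = 12.5 / 196.97 = 0.06346 mol
Au³⁺ + 3e⁻ → Au, so n(e⁻) = 3 × 0.06346 = 0.1904 mol
Q = 0.1904 × 96485 = 18370 C
I = Q / t = 18370 / 15444 s = 1.19 A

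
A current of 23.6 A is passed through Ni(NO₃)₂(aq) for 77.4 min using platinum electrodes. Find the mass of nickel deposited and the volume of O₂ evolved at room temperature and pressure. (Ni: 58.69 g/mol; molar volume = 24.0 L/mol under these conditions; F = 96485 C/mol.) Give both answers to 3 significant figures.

33.3 g Ni; 6.82 L O₂

Q = 23.6 × 4644 = 1.096×10^5 C; n(e⁻) = 1.096×10^5 / 96485 = 1.136 mol
Cathode: Ni²⁺ + 2e⁻ → Ni → n(Ni) = 1.136/2 = 0.5680 mol → 33.3 g
Anode: 2H₂O → O₂ + 4H⁺ + 4e⁻ → n(O₂) = 1.136/4 = 0.2840 mol → 6.82 L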